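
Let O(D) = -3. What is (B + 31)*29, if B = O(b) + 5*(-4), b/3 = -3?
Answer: 232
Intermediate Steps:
b = -9 (b = 3*(-3) = -9)
B = -23 (B = -3 + 5*(-4) = -3 - 20 = -23)
(B + 31)*29 = (-23 + 31)*29 = 8*29 = 232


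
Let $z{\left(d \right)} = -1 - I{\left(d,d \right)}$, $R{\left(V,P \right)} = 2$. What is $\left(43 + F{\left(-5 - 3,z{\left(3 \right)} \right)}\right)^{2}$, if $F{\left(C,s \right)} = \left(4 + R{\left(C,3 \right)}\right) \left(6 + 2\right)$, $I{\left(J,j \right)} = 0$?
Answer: $8281$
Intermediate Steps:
$z{\left(d \right)} = -1$ ($z{\left(d \right)} = -1 - 0 = -1 + 0 = -1$)
$F{\left(C,s \right)} = 48$ ($F{\left(C,s \right)} = \left(4 + 2\right) \left(6 + 2\right) = 6 \cdot 8 = 48$)
$\left(43 + F{\left(-5 - 3,z{\left(3 \right)} \right)}\right)^{2} = \left(43 + 48\right)^{2} = 91^{2} = 8281$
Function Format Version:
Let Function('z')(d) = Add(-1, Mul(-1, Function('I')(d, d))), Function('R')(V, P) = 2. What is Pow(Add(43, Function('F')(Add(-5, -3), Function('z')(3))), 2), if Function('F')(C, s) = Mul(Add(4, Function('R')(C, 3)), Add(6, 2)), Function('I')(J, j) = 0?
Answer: 8281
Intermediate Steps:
Function('z')(d) = -1 (Function('z')(d) = Add(-1, Mul(-1, 0)) = Add(-1, 0) = -1)
Function('F')(C, s) = 48 (Function('F')(C, s) = Mul(Add(4, 2), Add(6, 2)) = Mul(6, 8) = 48)
Pow(Add(43, Function('F')(Add(-5, -3), Function('z')(3))), 2) = Pow(Add(43, 48), 2) = Pow(91, 2) = 8281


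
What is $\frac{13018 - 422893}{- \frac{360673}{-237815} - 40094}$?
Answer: $\frac{32491474375}{3178197979} \approx 10.223$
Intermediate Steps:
$\frac{13018 - 422893}{- \frac{360673}{-237815} - 40094} = - \frac{409875}{\left(-360673\right) \left(- \frac{1}{237815}\right) - 40094} = - \frac{409875}{\frac{360673}{237815} - 40094} = - \frac{409875}{- \frac{9534593937}{237815}} = \left(-409875\right) \left(- \frac{237815}{9534593937}\right) = \frac{32491474375}{3178197979}$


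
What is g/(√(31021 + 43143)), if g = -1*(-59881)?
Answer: 59881*√18541/37082 ≈ 219.88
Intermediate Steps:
g = 59881
g/(√(31021 + 43143)) = 59881/(√(31021 + 43143)) = 59881/(√74164) = 59881/((2*√18541)) = 59881*(√18541/37082) = 59881*√18541/37082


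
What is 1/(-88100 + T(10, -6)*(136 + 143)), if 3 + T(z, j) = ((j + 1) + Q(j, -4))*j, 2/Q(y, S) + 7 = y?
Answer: -13/1044023 ≈ -1.2452e-5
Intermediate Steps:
Q(y, S) = 2/(-7 + y)
T(z, j) = -3 + j*(1 + j + 2/(-7 + j)) (T(z, j) = -3 + ((j + 1) + 2/(-7 + j))*j = -3 + ((1 + j) + 2/(-7 + j))*j = -3 + (1 + j + 2/(-7 + j))*j = -3 + j*(1 + j + 2/(-7 + j)))
1/(-88100 + T(10, -6)*(136 + 143)) = 1/(-88100 + ((2*(-6) + (-7 - 6)*(-3 - 6 + (-6)²))/(-7 - 6))*(136 + 143)) = 1/(-88100 + ((-12 - 13*(-3 - 6 + 36))/(-13))*279) = 1/(-88100 - (-12 - 13*27)/13*279) = 1/(-88100 - (-12 - 351)/13*279) = 1/(-88100 - 1/13*(-363)*279) = 1/(-88100 + (363/13)*279) = 1/(-88100 + 101277/13) = 1/(-1044023/13) = -13/1044023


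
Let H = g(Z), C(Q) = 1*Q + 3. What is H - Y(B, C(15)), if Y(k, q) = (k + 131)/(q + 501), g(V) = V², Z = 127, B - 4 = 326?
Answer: 8370490/519 ≈ 16128.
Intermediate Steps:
B = 330 (B = 4 + 326 = 330)
C(Q) = 3 + Q (C(Q) = Q + 3 = 3 + Q)
H = 16129 (H = 127² = 16129)
Y(k, q) = (131 + k)/(501 + q)
H - Y(B, C(15)) = 16129 - (131 + 330)/(501 + (3 + 15)) = 16129 - 461/(501 + 18) = 16129 - 461/519 = 8370490/519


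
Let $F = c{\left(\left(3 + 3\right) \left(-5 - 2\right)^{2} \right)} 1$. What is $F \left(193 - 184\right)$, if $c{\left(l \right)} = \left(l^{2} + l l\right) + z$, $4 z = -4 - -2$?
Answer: $\frac{3111687}{2} \approx 1.5558 \cdot 10^{6}$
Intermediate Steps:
$z = - \frac{1}{2}$ ($z = \frac{-4 - -2}{4} = \frac{-4 + 2}{4} = \frac{1}{4} \left(-2\right) = - \frac{1}{2} \approx -0.5$)
$c{\left(l \right)} = - \frac{1}{2} + 2 l^{2}$ ($c{\left(l \right)} = \left(l^{2} + l l\right) - \frac{1}{2} = \left(l^{2} + l^{2}\right) - \frac{1}{2} = 2 l^{2} - \frac{1}{2} = - \frac{1}{2} + 2 l^{2}$)
$F = \frac{345743}{2}$ ($F = \left(- \frac{1}{2} + 2 \left(\left(3 + 3\right) \left(-5 - 2\right)^{2}\right)^{2}\right) 1 = \left(- \frac{1}{2} + 2 \left(6 \left(-7\right)^{2}\right)^{2}\right) 1 = \left(- \frac{1}{2} + 2 \left(6 \cdot 49\right)^{2}\right) 1 = \left(- \frac{1}{2} + 2 \cdot 294^{2}\right) 1 = \left(- \frac{1}{2} + 2 \cdot 86436\right) 1 = \left(- \frac{1}{2} + 172872\right) 1 = \frac{345743}{2} \cdot 1 = \frac{345743}{2} \approx 1.7287 \cdot 10^{5}$)
$F \left(193 - 184\right) = \frac{345743 \left(193 - 184\right)}{2} = \frac{345743}{2} \cdot 9 = \frac{3111687}{2}$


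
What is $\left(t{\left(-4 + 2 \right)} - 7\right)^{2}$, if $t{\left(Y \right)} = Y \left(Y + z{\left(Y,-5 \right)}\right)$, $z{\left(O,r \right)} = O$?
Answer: $1$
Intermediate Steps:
$t{\left(Y \right)} = 2 Y^{2}$ ($t{\left(Y \right)} = Y \left(Y + Y\right) = Y 2 Y = 2 Y^{2}$)
$\left(t{\left(-4 + 2 \right)} - 7\right)^{2} = \left(2 \left(-4 + 2\right)^{2} - 7\right)^{2} = \left(2 \left(-2\right)^{2} - 7\right)^{2} = \left(2 \cdot 4 - 7\right)^{2} = \left(8 - 7\right)^{2} = 1^{2} = 1$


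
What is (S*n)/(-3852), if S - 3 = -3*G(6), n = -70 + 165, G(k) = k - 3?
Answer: 95/642 ≈ 0.14797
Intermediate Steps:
G(k) = -3 + k
n = 95
S = -6 (S = 3 - 3*(-3 + 6) = 3 - 3*3 = 3 - 9 = -6)
(S*n)/(-3852) = -6*95/(-3852) = -570*(-1/3852) = 95/642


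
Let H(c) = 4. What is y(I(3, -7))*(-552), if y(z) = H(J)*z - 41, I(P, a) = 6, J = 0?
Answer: 9384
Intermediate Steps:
y(z) = -41 + 4*z (y(z) = 4*z - 41 = -41 + 4*z)
y(I(3, -7))*(-552) = (-41 + 4*6)*(-552) = (-41 + 24)*(-552) = -17*(-552) = 9384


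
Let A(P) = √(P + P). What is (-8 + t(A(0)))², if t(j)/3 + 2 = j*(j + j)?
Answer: 196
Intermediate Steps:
A(P) = √2*√P (A(P) = √(2*P) = √2*√P)
t(j) = -6 + 6*j² (t(j) = -6 + 3*(j*(j + j)) = -6 + 3*(j*(2*j)) = -6 + 3*(2*j²) = -6 + 6*j²)
(-8 + t(A(0)))² = (-8 + (-6 + 6*(√2*√0)²))² = (-8 + (-6 + 6*(√2*0)²))² = (-8 + (-6 + 6*0²))² = (-8 + (-6 + 6*0))² = (-8 + (-6 + 0))² = (-8 - 6)² = (-14)² = 196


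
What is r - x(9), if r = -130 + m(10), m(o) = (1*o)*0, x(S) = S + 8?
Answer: -147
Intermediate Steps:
x(S) = 8 + S
m(o) = 0 (m(o) = o*0 = 0)
r = -130 (r = -130 + 0 = -130)
r - x(9) = -130 - (8 + 9) = -130 - 1*17 = -130 - 17 = -147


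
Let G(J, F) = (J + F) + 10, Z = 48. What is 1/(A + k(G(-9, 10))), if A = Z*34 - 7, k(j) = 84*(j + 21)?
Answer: 1/4313 ≈ 0.00023186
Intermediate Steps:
G(J, F) = 10 + F + J (G(J, F) = (F + J) + 10 = 10 + F + J)
k(j) = 1764 + 84*j (k(j) = 84*(21 + j) = 1764 + 84*j)
A = 1625 (A = 48*34 - 7 = 1632 - 7 = 1625)
1/(A + k(G(-9, 10))) = 1/(1625 + (1764 + 84*(10 + 10 - 9))) = 1/(1625 + (1764 + 84*11)) = 1/(1625 + (1764 + 924)) = 1/(1625 + 2688) = 1/4313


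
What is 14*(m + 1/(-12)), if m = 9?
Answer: 749/6 ≈ 124.83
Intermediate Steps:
14*(m + 1/(-12)) = 14*(9 + 1/(-12)) = 14*(9 - 1/12) = 14*(107/12) = 749/6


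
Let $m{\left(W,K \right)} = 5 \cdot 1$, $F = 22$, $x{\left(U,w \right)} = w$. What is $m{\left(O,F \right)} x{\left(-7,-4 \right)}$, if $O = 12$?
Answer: $-20$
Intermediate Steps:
$m{\left(W,K \right)} = 5$
$m{\left(O,F \right)} x{\left(-7,-4 \right)} = 5 \left(-4\right) = -20$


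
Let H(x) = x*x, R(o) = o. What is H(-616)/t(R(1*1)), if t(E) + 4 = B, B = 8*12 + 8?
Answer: 94864/25 ≈ 3794.6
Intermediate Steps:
B = 104 (B = 96 + 8 = 104)
t(E) = 100 (t(E) = -4 + 104 = 100)
H(x) = x²
H(-616)/t(R(1*1)) = (-616)²/100 = 379456*(1/100) = 94864/25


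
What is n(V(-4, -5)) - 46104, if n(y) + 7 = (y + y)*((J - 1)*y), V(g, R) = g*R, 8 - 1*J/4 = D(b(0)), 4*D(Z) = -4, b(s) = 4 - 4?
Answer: -18111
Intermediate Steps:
b(s) = 0
D(Z) = -1 (D(Z) = (¼)*(-4) = -1)
J = 36 (J = 32 - 4*(-1) = 32 + 4 = 36)
V(g, R) = R*g
n(y) = -7 + 70*y² (n(y) = -7 + (y + y)*((36 - 1)*y) = -7 + (2*y)*(35*y) = -7 + 70*y²)
n(V(-4, -5)) - 46104 = (-7 + 70*(-5*(-4))²) - 46104 = (-7 + 70*20²) - 46104 = (-7 + 70*400) - 46104 = (-7 + 28000) - 46104 = 27993 - 46104 = -18111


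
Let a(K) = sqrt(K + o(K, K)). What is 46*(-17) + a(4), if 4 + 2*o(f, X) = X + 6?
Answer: -782 + sqrt(7) ≈ -779.35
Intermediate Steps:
o(f, X) = 1 + X/2 (o(f, X) = -2 + (X + 6)/2 = -2 + (6 + X)/2 = -2 + (3 + X/2) = 1 + X/2)
a(K) = sqrt(1 + 3*K/2) (a(K) = sqrt(K + (1 + K/2)) = sqrt(1 + 3*K/2))
46*(-17) + a(4) = 46*(-17) + sqrt(4 + 6*4)/2 = -782 + sqrt(4 + 24)/2 = -782 + sqrt(28)/2 = -782 + (2*sqrt(7))/2 = -782 + sqrt(7)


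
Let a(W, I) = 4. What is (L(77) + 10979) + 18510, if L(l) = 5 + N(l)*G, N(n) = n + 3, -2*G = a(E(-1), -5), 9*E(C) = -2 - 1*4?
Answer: 29334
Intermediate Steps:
E(C) = -⅔ (E(C) = (-2 - 1*4)/9 = (-2 - 4)/9 = (⅑)*(-6) = -⅔)
G = -2 (G = -½*4 = -2)
N(n) = 3 + n
L(l) = -1 - 2*l (L(l) = 5 + (3 + l)*(-2) = 5 + (-6 - 2*l) = -1 - 2*l)
(L(77) + 10979) + 18510 = ((-1 - 2*77) + 10979) + 18510 = ((-1 - 154) + 10979) + 18510 = (-155 + 10979) + 18510 = 10824 + 18510 = 29334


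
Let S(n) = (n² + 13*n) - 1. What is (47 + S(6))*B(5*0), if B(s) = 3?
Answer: 480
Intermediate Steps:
S(n) = -1 + n² + 13*n
(47 + S(6))*B(5*0) = (47 + (-1 + 6² + 13*6))*3 = (47 + (-1 + 36 + 78))*3 = (47 + 113)*3 = 160*3 = 480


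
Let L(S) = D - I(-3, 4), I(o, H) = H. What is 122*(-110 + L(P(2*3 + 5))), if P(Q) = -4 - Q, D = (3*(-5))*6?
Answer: -24888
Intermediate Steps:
D = -90 (D = -15*6 = -90)
L(S) = -94 (L(S) = -90 - 1*4 = -90 - 4 = -94)
122*(-110 + L(P(2*3 + 5))) = 122*(-110 - 94) = 122*(-204) = -24888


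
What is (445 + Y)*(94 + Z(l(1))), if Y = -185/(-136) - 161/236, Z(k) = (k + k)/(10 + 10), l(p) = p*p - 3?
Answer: 1677200749/40120 ≈ 41805.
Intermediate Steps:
l(p) = -3 + p**2 (l(p) = p**2 - 3 = -3 + p**2)
Z(k) = k/10 (Z(k) = (2*k)/20 = (2*k)*(1/20) = k/10)
Y = 5441/8024 (Y = -185*(-1/136) - 161*1/236 = 185/136 - 161/236 = 5441/8024 ≈ 0.67809)
(445 + Y)*(94 + Z(l(1))) = (445 + 5441/8024)*(94 + (-3 + 1**2)/10) = 3576121*(94 + (-3 + 1)/10)/8024 = 3576121*(94 + (1/10)*(-2))/8024 = 3576121*(94 - 1/5)/8024 = (3576121/8024)*(469/5) = 1677200749/40120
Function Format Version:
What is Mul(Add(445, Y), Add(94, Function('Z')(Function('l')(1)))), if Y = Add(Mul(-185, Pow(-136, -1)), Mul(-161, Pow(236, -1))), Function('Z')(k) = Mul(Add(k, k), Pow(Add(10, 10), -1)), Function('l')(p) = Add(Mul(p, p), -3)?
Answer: Rational(1677200749, 40120) ≈ 41805.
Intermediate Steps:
Function('l')(p) = Add(-3, Pow(p, 2)) (Function('l')(p) = Add(Pow(p, 2), -3) = Add(-3, Pow(p, 2)))
Function('Z')(k) = Mul(Rational(1, 10), k) (Function('Z')(k) = Mul(Mul(2, k), Pow(20, -1)) = Mul(Mul(2, k), Rational(1, 20)) = Mul(Rational(1, 10), k))
Y = Rational(5441, 8024) (Y = Add(Mul(-185, Rational(-1, 136)), Mul(-161, Rational(1, 236))) = Add(Rational(185, 136), Rational(-161, 236)) = Rational(5441, 8024) ≈ 0.67809)
Mul(Add(445, Y), Add(94, Function('Z')(Function('l')(1)))) = Mul(Add(445, Rational(5441, 8024)), Add(94, Mul(Rational(1, 10), Add(-3, Pow(1, 2))))) = Mul(Rational(3576121, 8024), Add(94, Mul(Rational(1, 10), Add(-3, 1)))) = Mul(Rational(3576121, 8024), Add(94, Mul(Rational(1, 10), -2))) = Mul(Rational(3576121, 8024), Add(94, Rational(-1, 5))) = Mul(Rational(3576121, 8024), Rational(469, 5)) = Rational(1677200749, 40120)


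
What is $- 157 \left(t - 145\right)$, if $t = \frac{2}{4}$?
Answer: $\frac{45373}{2} \approx 22687.0$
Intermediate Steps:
$t = \frac{1}{2}$ ($t = 2 \cdot \frac{1}{4} = \frac{1}{2} \approx 0.5$)
$- 157 \left(t - 145\right) = - 157 \left(\frac{1}{2} - 145\right) = \left(-157\right) \left(- \frac{289}{2}\right) = \frac{45373}{2}$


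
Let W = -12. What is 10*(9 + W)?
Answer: -30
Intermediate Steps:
10*(9 + W) = 10*(9 - 12) = 10*(-3) = -30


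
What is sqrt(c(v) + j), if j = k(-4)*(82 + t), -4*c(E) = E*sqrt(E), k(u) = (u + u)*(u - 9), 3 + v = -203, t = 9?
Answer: sqrt(37856 + 206*I*sqrt(206))/2 ≈ 97.357 + 3.7961*I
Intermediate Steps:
v = -206 (v = -3 - 203 = -206)
k(u) = 2*u*(-9 + u) (k(u) = (2*u)*(-9 + u) = 2*u*(-9 + u))
c(E) = -E**(3/2)/4 (c(E) = -E*sqrt(E)/4 = -E**(3/2)/4)
j = 9464 (j = (2*(-4)*(-9 - 4))*(82 + 9) = (2*(-4)*(-13))*91 = 104*91 = 9464)
sqrt(c(v) + j) = sqrt(-(-103)*I*sqrt(206)/2 + 9464) = sqrt(103*I*sqrt(206)/2 + 9464) = sqrt(9464 + 103*I*sqrt(206)/2)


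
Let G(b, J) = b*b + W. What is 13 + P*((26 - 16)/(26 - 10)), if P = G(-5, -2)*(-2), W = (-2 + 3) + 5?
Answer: -103/4 ≈ -25.750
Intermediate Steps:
W = 6 (W = 1 + 5 = 6)
G(b, J) = 6 + b² (G(b, J) = b*b + 6 = b² + 6 = 6 + b²)
P = -62 (P = (6 + (-5)²)*(-2) = (6 + 25)*(-2) = 31*(-2) = -62)
13 + P*((26 - 16)/(26 - 10)) = 13 - 62*(26 - 16)/(26 - 10) = 13 - 620/16 = 13 - 62*5/8 = 13 - 155/4 = -103/4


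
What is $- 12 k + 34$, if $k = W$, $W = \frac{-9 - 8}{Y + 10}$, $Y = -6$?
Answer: $85$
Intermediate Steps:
$W = - \frac{17}{4}$ ($W = \frac{-9 - 8}{-6 + 10} = - \frac{17}{4} \approx -4.25$)
$k = - \frac{17}{4} \approx -4.25$
$- 12 k + 34 = \left(-12\right) \left(- \frac{17}{4}\right) + 34 = 51 + 34 = 85$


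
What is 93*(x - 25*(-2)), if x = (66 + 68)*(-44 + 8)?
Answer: -443982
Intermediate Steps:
x = -4824 (x = 134*(-36) = -4824)
93*(x - 25*(-2)) = 93*(-4824 - 25*(-2)) = 93*(-4824 + 50) = 93*(-4774) = -443982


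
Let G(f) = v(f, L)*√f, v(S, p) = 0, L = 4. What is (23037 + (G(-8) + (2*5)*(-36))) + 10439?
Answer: 33116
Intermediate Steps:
G(f) = 0 (G(f) = 0*√f = 0)
(23037 + (G(-8) + (2*5)*(-36))) + 10439 = (23037 + (0 + (2*5)*(-36))) + 10439 = (23037 + (0 + 10*(-36))) + 10439 = (23037 + (0 - 360)) + 10439 = (23037 - 360) + 10439 = 22677 + 10439 = 33116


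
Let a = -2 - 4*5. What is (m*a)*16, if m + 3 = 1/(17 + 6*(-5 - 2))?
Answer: 26752/25 ≈ 1070.1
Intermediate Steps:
a = -22 (a = -2 - 20 = -22)
m = -76/25 (m = -3 + 1/(17 + 6*(-5 - 2)) = -3 + 1/(17 + 6*(-7)) = -3 + 1/(17 - 42) = -3 + 1/(-25) = -3 - 1/25 = -76/25 ≈ -3.0400)
(m*a)*16 = -76/25*(-22)*16 = (1672/25)*16 = 26752/25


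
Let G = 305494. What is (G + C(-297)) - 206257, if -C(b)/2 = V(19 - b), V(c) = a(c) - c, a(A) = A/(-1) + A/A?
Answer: 100499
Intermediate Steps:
a(A) = 1 - A (a(A) = A*(-1) + 1 = -A + 1 = 1 - A)
V(c) = 1 - 2*c (V(c) = (1 - c) - c = 1 - 2*c)
C(b) = 74 - 4*b (C(b) = -2*(1 - 2*(19 - b)) = -2*(1 + (-38 + 2*b)) = -2*(-37 + 2*b) = 74 - 4*b)
(G + C(-297)) - 206257 = (305494 + (74 - 4*(-297))) - 206257 = (305494 + (74 + 1188)) - 206257 = (305494 + 1262) - 206257 = 306756 - 206257 = 100499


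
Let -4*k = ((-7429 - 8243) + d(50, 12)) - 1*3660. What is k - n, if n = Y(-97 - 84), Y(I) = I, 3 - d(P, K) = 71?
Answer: 5031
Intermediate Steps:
d(P, K) = -68 (d(P, K) = 3 - 1*71 = 3 - 71 = -68)
n = -181 (n = -97 - 84 = -181)
k = 4850 (k = -(((-7429 - 8243) - 68) - 1*3660)/4 = -((-15672 - 68) - 3660)/4 = -(-15740 - 3660)/4 = -1/4*(-19400) = 4850)
k - n = 4850 - 1*(-181) = 4850 + 181 = 5031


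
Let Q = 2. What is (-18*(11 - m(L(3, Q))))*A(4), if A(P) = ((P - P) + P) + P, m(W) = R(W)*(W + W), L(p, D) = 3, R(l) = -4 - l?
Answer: -7632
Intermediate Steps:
m(W) = 2*W*(-4 - W) (m(W) = (-4 - W)*(W + W) = (-4 - W)*(2*W) = 2*W*(-4 - W))
A(P) = 2*P (A(P) = (0 + P) + P = P + P = 2*P)
(-18*(11 - m(L(3, Q))))*A(4) = (-18*(11 - (-2)*3*(4 + 3)))*(2*4) = -18*(11 - (-2)*3*7)*8 = -18*(11 - 1*(-42))*8 = -18*(11 + 42)*8 = -18*53*8 = -954*8 = -7632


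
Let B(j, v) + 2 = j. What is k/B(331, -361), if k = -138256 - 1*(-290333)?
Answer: 152077/329 ≈ 462.24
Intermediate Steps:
k = 152077 (k = -138256 + 290333 = 152077)
B(j, v) = -2 + j
k/B(331, -361) = 152077/(-2 + 331) = 152077/329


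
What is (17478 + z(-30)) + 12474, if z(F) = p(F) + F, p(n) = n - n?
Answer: 29922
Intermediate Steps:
p(n) = 0
z(F) = F (z(F) = 0 + F = F)
(17478 + z(-30)) + 12474 = (17478 - 30) + 12474 = 17448 + 12474 = 29922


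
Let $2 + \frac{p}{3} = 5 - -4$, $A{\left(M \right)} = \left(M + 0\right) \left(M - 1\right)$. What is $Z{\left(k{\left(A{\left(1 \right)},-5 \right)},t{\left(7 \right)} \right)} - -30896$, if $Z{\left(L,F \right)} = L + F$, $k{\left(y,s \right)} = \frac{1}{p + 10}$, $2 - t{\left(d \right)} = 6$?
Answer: $\frac{957653}{31} \approx 30892.0$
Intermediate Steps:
$t{\left(d \right)} = -4$ ($t{\left(d \right)} = 2 - 6 = -4$)
$A{\left(M \right)} = M \left(-1 + M\right)$
$p = 21$ ($p = -6 + 3 \left(5 - -4\right) = -6 + 3 \left(5 + 4\right) = -6 + 3 \cdot 9 = -6 + 27 = 21$)
$k{\left(y,s \right)} = \frac{1}{31}$ ($k{\left(y,s \right)} = \frac{1}{21 + 10} = \frac{1}{31}$)
$Z{\left(L,F \right)} = F + L$
$Z{\left(k{\left(A{\left(1 \right)},-5 \right)},t{\left(7 \right)} \right)} - -30896 = \left(-4 + \frac{1}{31}\right) - -30896 = - \frac{123}{31} + 30896 = \frac{957653}{31}$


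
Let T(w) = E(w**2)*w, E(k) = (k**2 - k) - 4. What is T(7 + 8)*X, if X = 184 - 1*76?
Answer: 81641520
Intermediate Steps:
E(k) = -4 + k**2 - k
T(w) = w*(-4 + w**4 - w**2) (T(w) = (-4 + (w**2)**2 - w**2)*w = (-4 + w**4 - w**2)*w = w*(-4 + w**4 - w**2))
X = 108 (X = 184 - 76 = 108)
T(7 + 8)*X = ((7 + 8)*(-4 + (7 + 8)**4 - (7 + 8)**2))*108 = (15*(-4 + 15**4 - 1*15**2))*108 = (15*(-4 + 50625 - 1*225))*108 = (15*(-4 + 50625 - 225))*108 = (15*50396)*108 = 755940*108 = 81641520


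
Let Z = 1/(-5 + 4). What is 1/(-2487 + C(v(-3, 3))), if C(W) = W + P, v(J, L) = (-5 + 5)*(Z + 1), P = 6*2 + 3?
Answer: -1/2472 ≈ -0.00040453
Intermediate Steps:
Z = -1 (Z = 1/(-1) = -1)
P = 15 (P = 12 + 3 = 15)
v(J, L) = 0 (v(J, L) = (-5 + 5)*(-1 + 1) = 0*0 = 0)
C(W) = 15 + W (C(W) = W + 15 = 15 + W)
1/(-2487 + C(v(-3, 3))) = 1/(-2487 + (15 + 0)) = 1/(-2487 + 15) = 1/(-2472) = -1/2472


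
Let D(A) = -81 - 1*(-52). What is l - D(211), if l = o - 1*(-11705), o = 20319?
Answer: 32053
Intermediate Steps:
D(A) = -29 (D(A) = -81 + 52 = -29)
l = 32024 (l = 20319 - 1*(-11705) = 20319 + 11705 = 32024)
l - D(211) = 32024 - 1*(-29) = 32024 + 29 = 32053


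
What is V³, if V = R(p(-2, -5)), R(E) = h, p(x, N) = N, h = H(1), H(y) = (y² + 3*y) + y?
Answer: 125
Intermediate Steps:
H(y) = y² + 4*y
h = 5 (h = 1*(4 + 1) = 1*5 = 5)
R(E) = 5
V = 5
V³ = 5³ = 125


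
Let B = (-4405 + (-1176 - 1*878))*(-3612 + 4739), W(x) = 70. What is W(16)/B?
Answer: -10/1039899 ≈ -9.6163e-6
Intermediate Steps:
B = -7279293 (B = (-4405 + (-1176 - 878))*1127 = (-4405 - 2054)*1127 = -6459*1127 = -7279293)
W(16)/B = 70/(-7279293) = 70*(-1/7279293) = -10/1039899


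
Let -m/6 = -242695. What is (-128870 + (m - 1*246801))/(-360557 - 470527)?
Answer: -1080499/831084 ≈ -1.3001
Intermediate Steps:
m = 1456170 (m = -6*(-242695) = 1456170)
(-128870 + (m - 1*246801))/(-360557 - 470527) = (-128870 + (1456170 - 1*246801))/(-360557 - 470527) = (-128870 + (1456170 - 246801))/(-831084) = (-128870 + 1209369)*(-1/831084) = 1080499*(-1/831084) = -1080499/831084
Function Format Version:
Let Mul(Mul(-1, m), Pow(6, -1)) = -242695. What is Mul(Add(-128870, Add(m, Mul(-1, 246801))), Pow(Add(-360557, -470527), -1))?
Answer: Rational(-1080499, 831084) ≈ -1.3001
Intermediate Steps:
m = 1456170 (m = Mul(-6, -242695) = 1456170)
Mul(Add(-128870, Add(m, Mul(-1, 246801))), Pow(Add(-360557, -470527), -1)) = Mul(Add(-128870, Add(1456170, Mul(-1, 246801))), Pow(Add(-360557, -470527), -1)) = Mul(Add(-128870, Add(1456170, -246801)), Pow(-831084, -1)) = Mul(Add(-128870, 1209369), Rational(-1, 831084)) = Mul(1080499, Rational(-1, 831084)) = Rational(-1080499, 831084)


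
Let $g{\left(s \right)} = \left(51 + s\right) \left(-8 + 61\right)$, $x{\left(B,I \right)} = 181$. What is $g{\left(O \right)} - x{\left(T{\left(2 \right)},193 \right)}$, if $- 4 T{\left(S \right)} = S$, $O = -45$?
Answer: $137$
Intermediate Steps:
$T{\left(S \right)} = - \frac{S}{4}$
$g{\left(s \right)} = 2703 + 53 s$ ($g{\left(s \right)} = \left(51 + s\right) 53 = 2703 + 53 s$)
$g{\left(O \right)} - x{\left(T{\left(2 \right)},193 \right)} = \left(2703 + 53 \left(-45\right)\right) - 181 = \left(2703 - 2385\right) - 181 = 318 - 181 = 137$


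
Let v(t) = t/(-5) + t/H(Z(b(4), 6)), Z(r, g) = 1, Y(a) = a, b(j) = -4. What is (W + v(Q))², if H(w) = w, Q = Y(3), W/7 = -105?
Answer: 13417569/25 ≈ 5.3670e+5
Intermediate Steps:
W = -735 (W = 7*(-105) = -735)
Q = 3
v(t) = 4*t/5 (v(t) = t/(-5) + t/1 = t*(-⅕) + t*1 = -t/5 + t = 4*t/5)
(W + v(Q))² = (-735 + (⅘)*3)² = (-735 + 12/5)² = (-3663/5)² = 13417569/25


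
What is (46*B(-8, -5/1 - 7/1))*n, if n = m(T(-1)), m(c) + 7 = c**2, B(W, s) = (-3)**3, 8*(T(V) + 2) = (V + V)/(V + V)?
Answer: 138483/32 ≈ 4327.6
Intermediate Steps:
T(V) = -15/8 (T(V) = -2 + ((V + V)/(V + V))/8 = -2 + ((2*V)/((2*V)))/8 = -2 + ((2*V)*(1/(2*V)))/8 = -2 + (1/8)*1 = -2 + 1/8 = -15/8)
B(W, s) = -27
m(c) = -7 + c**2
n = -223/64 (n = -7 + (-15/8)**2 = -7 + 225/64 = -223/64 ≈ -3.4844)
(46*B(-8, -5/1 - 7/1))*n = (46*(-27))*(-223/64) = -1242*(-223/64) = 138483/32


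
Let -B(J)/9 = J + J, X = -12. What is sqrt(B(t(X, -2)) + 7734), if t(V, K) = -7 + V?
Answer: 2*sqrt(2019) ≈ 89.867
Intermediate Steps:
B(J) = -18*J (B(J) = -9*(J + J) = -18*J)
sqrt(B(t(X, -2)) + 7734) = sqrt(-18*(-7 - 12) + 7734) = sqrt(-18*(-19) + 7734) = sqrt(342 + 7734) = sqrt(8076) = 2*sqrt(2019)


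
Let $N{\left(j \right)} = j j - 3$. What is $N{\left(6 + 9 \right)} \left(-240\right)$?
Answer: $-53280$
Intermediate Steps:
$N{\left(j \right)} = -3 + j^{2}$ ($N{\left(j \right)} = j^{2} - 3 = -3 + j^{2}$)
$N{\left(6 + 9 \right)} \left(-240\right) = \left(-3 + \left(6 + 9\right)^{2}\right) \left(-240\right) = \left(-3 + 15^{2}\right) \left(-240\right) = \left(-3 + 225\right) \left(-240\right) = 222 \left(-240\right) = -53280$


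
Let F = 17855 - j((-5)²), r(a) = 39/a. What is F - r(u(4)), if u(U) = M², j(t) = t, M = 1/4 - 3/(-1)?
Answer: 231742/13 ≈ 17826.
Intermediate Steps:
M = 13/4 (M = 1*(¼) - 3*(-1) = ¼ + 3 = 13/4 ≈ 3.2500)
u(U) = 169/16 (u(U) = (13/4)² = 169/16)
F = 17830 (F = 17855 - 1*(-5)² = 17855 - 1*25 = 17855 - 25 = 17830)
F - r(u(4)) = 17830 - 39/169/16 = 17830 - 39*16/169 = 17830 - 1*48/13 = 17830 - 48/13 = 231742/13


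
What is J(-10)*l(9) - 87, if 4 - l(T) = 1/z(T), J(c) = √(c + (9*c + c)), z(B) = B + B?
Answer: -87 + 71*I*√110/18 ≈ -87.0 + 41.37*I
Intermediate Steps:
z(B) = 2*B
J(c) = √11*√c (J(c) = √(c + 10*c) = √(11*c) = √11*√c)
l(T) = 4 - 1/(2*T)
J(-10)*l(9) - 87 = (√11*√(-10))*(4 - ½/9) - 87 = (√11*(I*√10))*(4 - ½*⅑) - 87 = (I*√110)*(4 - 1/18) - 87 = (I*√110)*(71/18) - 87 = 71*I*√110/18 - 87 = -87 + 71*I*√110/18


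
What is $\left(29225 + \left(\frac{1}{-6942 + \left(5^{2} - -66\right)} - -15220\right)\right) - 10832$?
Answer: $\frac{230282662}{6851} \approx 33613.0$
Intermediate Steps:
$\left(29225 + \left(\frac{1}{-6942 + \left(5^{2} - -66\right)} - -15220\right)\right) - 10832 = \left(29225 + \left(\frac{1}{-6942 + \left(25 + 66\right)} + 15220\right)\right) - 10832 = \left(29225 + \left(\frac{1}{-6942 + 91} + 15220\right)\right) - 10832 = \left(29225 + \left(\frac{1}{-6851} + 15220\right)\right) - 10832 = \left(29225 + \left(- \frac{1}{6851} + 15220\right)\right) - 10832 = \left(29225 + \frac{104272219}{6851}\right) - 10832 = \frac{304492694}{6851} - 10832 = \frac{230282662}{6851}$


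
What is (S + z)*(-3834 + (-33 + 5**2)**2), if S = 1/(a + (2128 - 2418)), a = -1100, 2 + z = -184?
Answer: 97469957/139 ≈ 7.0122e+5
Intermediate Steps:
z = -186 (z = -2 - 184 = -186)
S = -1/1390 (S = 1/(-1100 + (2128 - 2418)) = 1/(-1100 - 290) = 1/(-1390) = -1/1390 ≈ -0.00071942)
(S + z)*(-3834 + (-33 + 5**2)**2) = (-1/1390 - 186)*(-3834 + (-33 + 5**2)**2) = -258541*(-3834 + (-33 + 25)**2)/1390 = -258541*(-3834 + (-8)**2)/1390 = -258541*(-3834 + 64)/1390 = -258541/1390*(-3770) = 97469957/139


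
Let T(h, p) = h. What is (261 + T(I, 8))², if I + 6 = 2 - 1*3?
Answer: 64516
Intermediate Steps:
I = -7 (I = -6 + (2 - 1*3) = -6 + (2 - 3) = -6 - 1 = -7)
(261 + T(I, 8))² = (261 - 7)² = 254² = 64516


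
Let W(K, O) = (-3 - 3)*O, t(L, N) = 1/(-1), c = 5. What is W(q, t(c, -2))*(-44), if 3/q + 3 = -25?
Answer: -264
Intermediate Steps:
q = -3/28 (q = 3/(-3 - 25) = 3/(-28) = 3*(-1/28) = -3/28 ≈ -0.10714)
t(L, N) = -1
W(K, O) = -6*O
W(q, t(c, -2))*(-44) = -6*(-1)*(-44) = 6*(-44) = -264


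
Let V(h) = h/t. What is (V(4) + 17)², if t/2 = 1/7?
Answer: 961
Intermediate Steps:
t = 2/7 ≈ 0.28571
V(h) = 7*h/2 (V(h) = h/(2/7) = h*(7/2) = 7*h/2)
(V(4) + 17)² = ((7/2)*4 + 17)² = (14 + 17)² = 31² = 961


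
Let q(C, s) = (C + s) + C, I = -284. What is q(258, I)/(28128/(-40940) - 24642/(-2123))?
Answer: 2520552980/118640967 ≈ 21.245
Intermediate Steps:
q(C, s) = s + 2*C
q(258, I)/(28128/(-40940) - 24642/(-2123)) = (-284 + 2*258)/(28128/(-40940) - 24642/(-2123)) = (-284 + 516)/(28128*(-1/40940) - 24642*(-1/2123)) = 232/(-7032/10235 + 24642/2123) = 232/(237281934/21728905) = 232*(21728905/237281934) = 2520552980/118640967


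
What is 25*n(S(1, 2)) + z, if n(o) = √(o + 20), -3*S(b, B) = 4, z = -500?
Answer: -500 + 50*√42/3 ≈ -391.99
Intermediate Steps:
S(b, B) = -4/3 (S(b, B) = -⅓*4 = -4/3)
n(o) = √(20 + o)
25*n(S(1, 2)) + z = 25*√(20 - 4/3) - 500 = 25*√(56/3) - 500 = 25*(2*√42/3) - 500 = 50*√42/3 - 500 = -500 + 50*√42/3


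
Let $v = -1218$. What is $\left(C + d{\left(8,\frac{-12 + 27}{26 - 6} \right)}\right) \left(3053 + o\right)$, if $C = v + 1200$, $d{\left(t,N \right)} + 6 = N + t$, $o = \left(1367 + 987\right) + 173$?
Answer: $-85095$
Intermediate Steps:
$o = 2527$ ($o = 2354 + 173 = 2527$)
$d{\left(t,N \right)} = -6 + N + t$ ($d{\left(t,N \right)} = -6 + \left(N + t\right) = -6 + N + t$)
$C = -18$ ($C = -1218 + 1200 = -18$)
$\left(C + d{\left(8,\frac{-12 + 27}{26 - 6} \right)}\right) \left(3053 + o\right) = \left(-18 + \left(-6 + \frac{-12 + 27}{26 - 6} + 8\right)\right) \left(3053 + 2527\right) = \left(-18 + \left(-6 + \frac{15}{20} + 8\right)\right) 5580 = \left(-18 + \left(-6 + 15 \cdot \frac{1}{20} + 8\right)\right) 5580 = \left(-18 + \left(-6 + \frac{3}{4} + 8\right)\right) 5580 = \left(-18 + \frac{11}{4}\right) 5580 = \left(- \frac{61}{4}\right) 5580 = -85095$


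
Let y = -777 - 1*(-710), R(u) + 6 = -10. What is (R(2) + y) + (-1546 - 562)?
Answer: -2191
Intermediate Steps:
R(u) = -16 (R(u) = -6 - 10 = -16)
y = -67 (y = -777 + 710 = -67)
(R(2) + y) + (-1546 - 562) = (-16 - 67) + (-1546 - 562) = -83 - 2108 = -2191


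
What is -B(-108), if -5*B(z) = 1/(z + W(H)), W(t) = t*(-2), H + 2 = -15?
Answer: -1/370 ≈ -0.0027027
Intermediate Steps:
H = -17 (H = -2 - 15 = -17)
W(t) = -2*t
B(z) = -1/(5*(34 + z)) (B(z) = -1/(5*(z - 2*(-17))) = -1/(5*(z + 34)) = -1/(5*(34 + z)))
-B(-108) = -(-1)/(170 + 5*(-108)) = -(-1)/(170 - 540) = -(-1)/(-370) = -(-1)*(-1)/370 = -1*1/370 = -1/370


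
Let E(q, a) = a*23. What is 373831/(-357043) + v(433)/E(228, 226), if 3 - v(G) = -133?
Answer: -947307845/927954757 ≈ -1.0209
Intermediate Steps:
E(q, a) = 23*a
v(G) = 136 (v(G) = 3 - 1*(-133) = 3 + 133 = 136)
373831/(-357043) + v(433)/E(228, 226) = 373831/(-357043) + 136/((23*226)) = 373831*(-1/357043) + 136/5198 = -373831/357043 + 136*(1/5198) = -373831/357043 + 68/2599 = -947307845/927954757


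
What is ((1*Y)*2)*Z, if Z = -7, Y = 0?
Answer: 0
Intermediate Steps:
((1*Y)*2)*Z = ((1*0)*2)*(-7) = (0*2)*(-7) = 0*(-7) = 0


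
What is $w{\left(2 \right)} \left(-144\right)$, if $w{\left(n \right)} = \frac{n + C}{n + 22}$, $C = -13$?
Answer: $66$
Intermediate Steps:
$w{\left(n \right)} = \frac{-13 + n}{22 + n}$ ($w{\left(n \right)} = \frac{n - 13}{n + 22} = \frac{-13 + n}{22 + n}$)
$w{\left(2 \right)} \left(-144\right) = \frac{-13 + 2}{22 + 2} \left(-144\right) = \frac{1}{24} \left(-11\right) \left(-144\right) = \left(- \frac{11}{24}\right) \left(-144\right) = 66$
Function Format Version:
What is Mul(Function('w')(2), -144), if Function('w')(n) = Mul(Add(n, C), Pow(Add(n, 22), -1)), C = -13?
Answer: 66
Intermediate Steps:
Function('w')(n) = Mul(Pow(Add(22, n), -1), Add(-13, n)) (Function('w')(n) = Mul(Add(n, -13), Pow(Add(n, 22), -1)) = Mul(Add(-13, n), Pow(Add(22, n), -1)) = Mul(Pow(Add(22, n), -1), Add(-13, n)))
Mul(Function('w')(2), -144) = Mul(Mul(Pow(Add(22, 2), -1), Add(-13, 2)), -144) = Mul(Mul(Pow(24, -1), -11), -144) = Mul(Mul(Rational(1, 24), -11), -144) = Mul(Rational(-11, 24), -144) = 66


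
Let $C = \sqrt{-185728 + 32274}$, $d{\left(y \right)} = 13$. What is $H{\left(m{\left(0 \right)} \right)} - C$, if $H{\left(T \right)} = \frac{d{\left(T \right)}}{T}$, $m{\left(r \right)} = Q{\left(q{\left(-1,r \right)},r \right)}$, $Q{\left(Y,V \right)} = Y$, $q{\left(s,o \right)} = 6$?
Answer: $\frac{13}{6} - i \sqrt{153454} \approx 2.1667 - 391.73 i$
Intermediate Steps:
$m{\left(r \right)} = 6$
$C = i \sqrt{153454}$ ($C = \sqrt{-153454} = i \sqrt{153454} \approx 391.73 i$)
$H{\left(T \right)} = \frac{13}{T}$
$H{\left(m{\left(0 \right)} \right)} - C = \frac{13}{6} - i \sqrt{153454}$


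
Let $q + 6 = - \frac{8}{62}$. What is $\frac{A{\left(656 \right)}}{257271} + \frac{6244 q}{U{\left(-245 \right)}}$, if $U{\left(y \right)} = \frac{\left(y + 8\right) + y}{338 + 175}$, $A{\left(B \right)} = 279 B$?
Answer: $\frac{26096425805148}{640690547} \approx 40732.0$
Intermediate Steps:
$q = - \frac{190}{31}$ ($q = -6 - \frac{8}{62} = -6 - \frac{4}{31} = - \frac{190}{31} \approx -6.129$)
$U{\left(y \right)} = \frac{8}{513} + \frac{2 y}{513}$ ($U{\left(y \right)} = \frac{\left(8 + y\right) + y}{513} = \left(8 + 2 y\right) \frac{1}{513} = \frac{8}{513} + \frac{2 y}{513}$)
$\frac{A{\left(656 \right)}}{257271} + \frac{6244 q}{U{\left(-245 \right)}} = \frac{279 \cdot 656}{257271} + \frac{6244 \left(- \frac{190}{31}\right)}{\frac{8}{513} + \frac{2}{513} \left(-245\right)} = 183024 \cdot \frac{1}{257271} - \frac{1186360}{31 \left(\frac{8}{513} - \frac{490}{513}\right)} = \frac{61008}{85757} - \frac{1186360}{31 \left(- \frac{482}{513}\right)} = \frac{61008}{85757} - - \frac{304301340}{7471} = \frac{61008}{85757} + \frac{304301340}{7471} = \frac{26096425805148}{640690547}$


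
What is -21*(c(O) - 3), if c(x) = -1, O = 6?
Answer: 84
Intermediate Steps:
-21*(c(O) - 3) = -21*(-1 - 3) = -21*(-4) = 84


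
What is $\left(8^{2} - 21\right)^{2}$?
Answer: $1849$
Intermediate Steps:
$\left(8^{2} - 21\right)^{2} = \left(64 - 21\right)^{2} = 43^{2} = 1849$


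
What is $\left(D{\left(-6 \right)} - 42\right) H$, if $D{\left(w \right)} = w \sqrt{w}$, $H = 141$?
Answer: $-5922 - 846 i \sqrt{6} \approx -5922.0 - 2072.3 i$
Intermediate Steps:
$D{\left(w \right)} = w^{\frac{3}{2}}$
$\left(D{\left(-6 \right)} - 42\right) H = \left(\left(-6\right)^{\frac{3}{2}} - 42\right) 141 = \left(- 6 i \sqrt{6} - 42\right) 141 = \left(-42 - 6 i \sqrt{6}\right) 141 = -5922 - 846 i \sqrt{6}$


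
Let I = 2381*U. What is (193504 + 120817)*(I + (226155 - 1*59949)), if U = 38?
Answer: 80681171564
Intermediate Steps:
I = 90478 (I = 2381*38 = 90478)
(193504 + 120817)*(I + (226155 - 1*59949)) = (193504 + 120817)*(90478 + (226155 - 1*59949)) = 314321*(90478 + (226155 - 59949)) = 314321*(90478 + 166206) = 314321*256684 = 80681171564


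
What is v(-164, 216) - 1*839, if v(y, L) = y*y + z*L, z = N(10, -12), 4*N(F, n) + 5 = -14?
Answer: 25031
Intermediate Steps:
N(F, n) = -19/4 (N(F, n) = -5/4 + (¼)*(-14) = -5/4 - 7/2 = -19/4)
z = -19/4 ≈ -4.7500
v(y, L) = y² - 19*L/4 (v(y, L) = y*y - 19*L/4 = y² - 19*L/4)
v(-164, 216) - 1*839 = ((-164)² - 19/4*216) - 1*839 = (26896 - 1026) - 839 = 25870 - 839 = 25031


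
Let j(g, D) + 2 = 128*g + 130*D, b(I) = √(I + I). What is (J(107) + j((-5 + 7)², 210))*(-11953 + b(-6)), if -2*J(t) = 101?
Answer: -663618607/2 + 55519*I*√3 ≈ -3.3181e+8 + 96162.0*I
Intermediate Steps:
J(t) = -101/2 (J(t) = -½*101 = -101/2)
b(I) = √2*√I (b(I) = √(2*I) = √2*√I)
j(g, D) = -2 + 128*g + 130*D (j(g, D) = -2 + (128*g + 130*D) = -2 + 128*g + 130*D)
(J(107) + j((-5 + 7)², 210))*(-11953 + b(-6)) = (-101/2 + (-2 + 128*(-5 + 7)² + 130*210))*(-11953 + √2*√(-6)) = (-101/2 + (-2 + 128*2² + 27300))*(-11953 + √2*(I*√6)) = (-101/2 + (-2 + 128*4 + 27300))*(-11953 + 2*I*√3) = (-101/2 + (-2 + 512 + 27300))*(-11953 + 2*I*√3) = (-101/2 + 27810)*(-11953 + 2*I*√3) = 55519*(-11953 + 2*I*√3)/2 = -663618607/2 + 55519*I*√3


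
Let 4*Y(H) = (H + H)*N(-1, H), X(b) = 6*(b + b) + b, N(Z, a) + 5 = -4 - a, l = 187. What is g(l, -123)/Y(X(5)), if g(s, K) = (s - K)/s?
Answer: -62/89947 ≈ -0.00068930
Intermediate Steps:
N(Z, a) = -9 - a (N(Z, a) = -5 + (-4 - a) = -9 - a)
X(b) = 13*b (X(b) = 6*(2*b) + b = 12*b + b = 13*b)
g(s, K) = (s - K)/s
Y(H) = H*(-9 - H)/2 (Y(H) = ((H + H)*(-9 - H))/4 = ((2*H)*(-9 - H))/4 = (2*H*(-9 - H))/4 = H*(-9 - H)/2)
g(l, -123)/Y(X(5)) = ((187 - 1*(-123))/187)/((-13*5*(9 + 13*5)/2)) = ((187 + 123)/187)/((-½*65*(9 + 65))) = ((1/187)*310)/((-½*65*74)) = (310/187)/(-2405) = (310/187)*(-1/2405) = -62/89947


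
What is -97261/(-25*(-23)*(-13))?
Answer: 97261/7475 ≈ 13.012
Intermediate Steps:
-97261/(-25*(-23)*(-13)) = -97261/(575*(-13)) = -97261/(-7475) = -97261*(-1/7475) = 97261/7475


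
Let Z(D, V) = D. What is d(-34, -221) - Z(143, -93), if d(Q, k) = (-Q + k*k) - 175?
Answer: 48557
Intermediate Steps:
d(Q, k) = -175 + k**2 - Q (d(Q, k) = (-Q + k**2) - 175 = (k**2 - Q) - 175 = -175 + k**2 - Q)
d(-34, -221) - Z(143, -93) = (-175 + (-221)**2 - 1*(-34)) - 1*143 = (-175 + 48841 + 34) - 143 = 48700 - 143 = 48557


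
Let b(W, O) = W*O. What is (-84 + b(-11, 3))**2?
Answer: 13689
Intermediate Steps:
b(W, O) = O*W
(-84 + b(-11, 3))**2 = (-84 + 3*(-11))**2 = (-84 - 33)**2 = (-117)**2 = 13689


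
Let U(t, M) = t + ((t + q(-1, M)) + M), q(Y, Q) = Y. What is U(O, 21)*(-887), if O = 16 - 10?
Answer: -28384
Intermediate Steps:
O = 6
U(t, M) = -1 + M + 2*t (U(t, M) = t + ((t - 1) + M) = t + ((-1 + t) + M) = t + (-1 + M + t) = -1 + M + 2*t)
U(O, 21)*(-887) = (-1 + 21 + 2*6)*(-887) = (-1 + 21 + 12)*(-887) = 32*(-887) = -28384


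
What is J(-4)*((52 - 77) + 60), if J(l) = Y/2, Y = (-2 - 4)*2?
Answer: -210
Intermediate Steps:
Y = -12 (Y = -6*2 = -12)
J(l) = -6 (J(l) = -12/2 = -12*½ = -6)
J(-4)*((52 - 77) + 60) = -6*((52 - 77) + 60) = -6*(-25 + 60) = -6*35 = -210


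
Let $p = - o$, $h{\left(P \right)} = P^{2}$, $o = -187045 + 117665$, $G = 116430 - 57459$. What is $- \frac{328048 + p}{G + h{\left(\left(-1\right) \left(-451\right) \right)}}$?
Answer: $- \frac{99357}{65593} \approx -1.5147$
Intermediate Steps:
$G = 58971$ ($G = 116430 - 57459 = 58971$)
$o = -69380$
$p = 69380$ ($p = \left(-1\right) \left(-69380\right) = 69380$)
$- \frac{328048 + p}{G + h{\left(\left(-1\right) \left(-451\right) \right)}} = - \frac{328048 + 69380}{58971 + \left(\left(-1\right) \left(-451\right)\right)^{2}} = - \frac{397428}{58971 + 451^{2}} = - \frac{397428}{58971 + 203401} = - \frac{397428}{262372} = \left(-1\right) \frac{99357}{65593} = - \frac{99357}{65593}$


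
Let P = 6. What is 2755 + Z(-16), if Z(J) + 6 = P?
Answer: 2755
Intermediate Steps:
Z(J) = 0 (Z(J) = -6 + 6 = 0)
2755 + Z(-16) = 2755 + 0 = 2755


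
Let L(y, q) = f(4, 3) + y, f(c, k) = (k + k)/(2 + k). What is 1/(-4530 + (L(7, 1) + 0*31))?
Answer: -5/22609 ≈ -0.00022115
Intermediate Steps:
f(c, k) = 2*k/(2 + k) (f(c, k) = (2*k)/(2 + k) = 2*k/(2 + k))
L(y, q) = 6/5 + y (L(y, q) = 2*3/(2 + 3) + y = 2*3/5 + y = 2*3*(⅕) + y = 6/5 + y)
1/(-4530 + (L(7, 1) + 0*31)) = 1/(-4530 + ((6/5 + 7) + 0*31)) = 1/(-4530 + (41/5 + 0)) = 1/(-4530 + 41/5) = 1/(-22609/5) = -5/22609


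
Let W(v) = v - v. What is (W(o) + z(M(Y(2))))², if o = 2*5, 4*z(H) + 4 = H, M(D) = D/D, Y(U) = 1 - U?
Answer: 9/16 ≈ 0.56250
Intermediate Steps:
M(D) = 1
z(H) = -1 + H/4
o = 10
W(v) = 0
(W(o) + z(M(Y(2))))² = (0 + (-1 + (¼)*1))² = (0 + (-1 + ¼))² = (0 - ¾)² = (-¾)² = 9/16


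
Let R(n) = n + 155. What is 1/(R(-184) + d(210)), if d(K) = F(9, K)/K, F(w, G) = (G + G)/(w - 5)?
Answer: -2/57 ≈ -0.035088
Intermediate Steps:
R(n) = 155 + n
F(w, G) = 2*G/(-5 + w) (F(w, G) = (2*G)/(-5 + w) = 2*G/(-5 + w))
d(K) = ½ (d(K) = (2*K/(-5 + 9))/K = (2*K/4)/K = (2*K*(¼))/K = (K/2)/K = ½)
1/(R(-184) + d(210)) = 1/((155 - 184) + ½) = 1/(-29 + ½) = 1/(-57/2) = -2/57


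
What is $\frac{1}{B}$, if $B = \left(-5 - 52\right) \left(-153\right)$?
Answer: $\frac{1}{8721} \approx 0.00011467$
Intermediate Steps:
$B = 8721$ ($B = \left(-5 - 52\right) \left(-153\right) = \left(-57\right) \left(-153\right) = 8721$)
$\frac{1}{B} = \frac{1}{8721}$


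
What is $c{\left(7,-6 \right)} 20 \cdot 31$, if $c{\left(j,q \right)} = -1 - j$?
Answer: $-4960$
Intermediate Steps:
$c{\left(7,-6 \right)} 20 \cdot 31 = \left(-1 - 7\right) 20 \cdot 31 = \left(-8\right) 20 \cdot 31 = \left(-160\right) 31 = -4960$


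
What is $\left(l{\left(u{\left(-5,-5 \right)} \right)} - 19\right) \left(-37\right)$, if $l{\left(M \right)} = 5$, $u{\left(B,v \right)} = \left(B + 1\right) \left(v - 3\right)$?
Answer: $518$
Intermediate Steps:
$u{\left(B,v \right)} = \left(1 + B\right) \left(-3 + v\right)$
$\left(l{\left(u{\left(-5,-5 \right)} \right)} - 19\right) \left(-37\right) = \left(5 - 19\right) \left(-37\right) = \left(-14\right) \left(-37\right) = 518$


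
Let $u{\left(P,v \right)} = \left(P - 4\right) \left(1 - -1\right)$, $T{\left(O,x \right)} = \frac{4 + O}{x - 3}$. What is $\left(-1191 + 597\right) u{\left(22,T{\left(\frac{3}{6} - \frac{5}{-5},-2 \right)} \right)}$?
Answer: $-21384$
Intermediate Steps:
$T{\left(O,x \right)} = \frac{4 + O}{-3 + x}$
$u{\left(P,v \right)} = -8 + 2 P$ ($u{\left(P,v \right)} = \left(-4 + P\right) \left(1 + 1\right) = \left(-4 + P\right) 2 = -8 + 2 P$)
$\left(-1191 + 597\right) u{\left(22,T{\left(\frac{3}{6} - \frac{5}{-5},-2 \right)} \right)} = \left(-1191 + 597\right) \left(-8 + 2 \cdot 22\right) = - 594 \left(-8 + 44\right) = \left(-594\right) 36 = -21384$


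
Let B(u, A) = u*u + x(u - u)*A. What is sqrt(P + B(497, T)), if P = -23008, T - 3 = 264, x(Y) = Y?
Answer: 3*sqrt(24889) ≈ 473.29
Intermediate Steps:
T = 267 (T = 3 + 264 = 267)
B(u, A) = u**2 (B(u, A) = u*u + (u - u)*A = u**2 + 0*A = u**2 + 0 = u**2)
sqrt(P + B(497, T)) = sqrt(-23008 + 497**2) = sqrt(-23008 + 247009) = sqrt(224001) = 3*sqrt(24889)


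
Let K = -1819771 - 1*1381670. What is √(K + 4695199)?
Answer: √1493758 ≈ 1222.2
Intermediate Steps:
K = -3201441 (K = -1819771 - 1381670 = -3201441)
√(K + 4695199) = √(-3201441 + 4695199) = √1493758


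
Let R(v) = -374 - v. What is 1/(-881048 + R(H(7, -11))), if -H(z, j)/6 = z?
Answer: -1/881380 ≈ -1.1346e-6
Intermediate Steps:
H(z, j) = -6*z
1/(-881048 + R(H(7, -11))) = 1/(-881048 + (-374 - (-6)*7)) = 1/(-881048 + (-374 - 1*(-42))) = 1/(-881048 + (-374 + 42)) = 1/(-881048 - 332) = 1/(-881380) = -1/881380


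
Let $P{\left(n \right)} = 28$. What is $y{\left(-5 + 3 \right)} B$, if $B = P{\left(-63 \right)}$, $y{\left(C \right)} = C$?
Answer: $-56$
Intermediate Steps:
$B = 28$
$y{\left(-5 + 3 \right)} B = \left(-5 + 3\right) 28 = \left(-2\right) 28 = -56$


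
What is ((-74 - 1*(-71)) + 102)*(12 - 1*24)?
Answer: -1188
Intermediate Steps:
((-74 - 1*(-71)) + 102)*(12 - 1*24) = ((-74 + 71) + 102)*(12 - 24) = (-3 + 102)*(-12) = 99*(-12) = -1188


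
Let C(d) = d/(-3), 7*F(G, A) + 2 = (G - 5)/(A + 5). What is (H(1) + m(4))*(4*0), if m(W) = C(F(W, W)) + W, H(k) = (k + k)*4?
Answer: 0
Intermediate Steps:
F(G, A) = -2/7 + (-5 + G)/(7*(5 + A)) (F(G, A) = -2/7 + ((G - 5)/(A + 5))/7 = -2/7 + ((-5 + G)/(5 + A))/7 = -2/7 + (-5 + G)/(7*(5 + A)))
C(d) = -d/3 (C(d) = d*(-1/3) = -d/3)
H(k) = 8*k (H(k) = (2*k)*4 = 8*k)
m(W) = W - (-15 - W)/(21*(5 + W)) (m(W) = -(-15 + W - 2*W)/(21*(5 + W)) + W = -(-15 - W)/(21*(5 + W)) + W = W - (-15 - W)/(21*(5 + W)))
(H(1) + m(4))*(4*0) = (8*1 + (15 + 4 + 21*4*(5 + 4))/(21*(5 + 4)))*(4*0) = (8 + (1/21)*(15 + 4 + 21*4*9)/9)*0 = (8 + (1/21)*(1/9)*(15 + 4 + 756))*0 = (8 + (1/21)*(1/9)*775)*0 = (8 + 775/189)*0 = (2287/189)*0 = 0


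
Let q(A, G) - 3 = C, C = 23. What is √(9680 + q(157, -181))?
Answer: √9706 ≈ 98.519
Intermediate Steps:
q(A, G) = 26 (q(A, G) = 3 + 23 = 26)
√(9680 + q(157, -181)) = √(9680 + 26) = √9706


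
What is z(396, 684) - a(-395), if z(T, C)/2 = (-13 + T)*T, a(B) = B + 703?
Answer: 303028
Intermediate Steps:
a(B) = 703 + B
z(T, C) = 2*T*(-13 + T) (z(T, C) = 2*((-13 + T)*T) = 2*(T*(-13 + T)) = 2*T*(-13 + T))
z(396, 684) - a(-395) = 2*396*(-13 + 396) - (703 - 395) = 2*396*383 - 1*308 = 303336 - 308 = 303028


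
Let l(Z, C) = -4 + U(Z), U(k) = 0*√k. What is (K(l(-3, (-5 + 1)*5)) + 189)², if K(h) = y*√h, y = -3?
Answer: 35685 - 2268*I ≈ 35685.0 - 2268.0*I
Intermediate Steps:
U(k) = 0
l(Z, C) = -4 (l(Z, C) = -4 + 0 = -4)
K(h) = -3*√h
(K(l(-3, (-5 + 1)*5)) + 189)² = (-6*I + 189)² = (189 - 6*I)²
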